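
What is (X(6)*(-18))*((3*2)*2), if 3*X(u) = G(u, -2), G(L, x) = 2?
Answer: -144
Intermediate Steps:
X(u) = ⅔ (X(u) = (⅓)*2 = ⅔)
(X(6)*(-18))*((3*2)*2) = ((⅔)*(-18))*((3*2)*2) = -72*2 = -12*12 = -144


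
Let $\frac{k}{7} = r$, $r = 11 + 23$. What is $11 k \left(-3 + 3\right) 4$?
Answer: $0$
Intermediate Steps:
$r = 34$
$k = 238$ ($k = 7 \cdot 34 = 238$)
$11 k \left(-3 + 3\right) 4 = 11 \cdot 238 \left(-3 + 3\right) 4 = 2618 \cdot 0 \cdot 4 = 2618 \cdot 0 = 0$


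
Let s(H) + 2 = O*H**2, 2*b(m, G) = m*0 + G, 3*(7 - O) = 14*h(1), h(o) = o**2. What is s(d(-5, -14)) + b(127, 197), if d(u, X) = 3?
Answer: 235/2 ≈ 117.50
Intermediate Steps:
O = 7/3 (O = 7 - 14*1**2/3 = 7 - 14/3 = 7/3 ≈ 2.3333)
b(m, G) = G/2 (b(m, G) = (m*0 + G)/2 = (0 + G)/2 = G/2)
s(H) = -2 + 7*H**2/3
s(d(-5, -14)) + b(127, 197) = (-2 + (7/3)*3**2) + (1/2)*197 = (-2 + (7/3)*9) + 197/2 = (-2 + 21) + 197/2 = 19 + 197/2 = 235/2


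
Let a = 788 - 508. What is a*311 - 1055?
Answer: 86025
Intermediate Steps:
a = 280
a*311 - 1055 = 280*311 - 1055 = 87080 - 1055 = 86025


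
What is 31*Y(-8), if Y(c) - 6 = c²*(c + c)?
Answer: -31558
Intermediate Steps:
Y(c) = 6 + 2*c³ (Y(c) = 6 + c²*(c + c) = 6 + c²*(2*c) = 6 + 2*c³)
31*Y(-8) = 31*(6 + 2*(-8)³) = 31*(6 + 2*(-512)) = 31*(6 - 1024) = 31*(-1018) = -31558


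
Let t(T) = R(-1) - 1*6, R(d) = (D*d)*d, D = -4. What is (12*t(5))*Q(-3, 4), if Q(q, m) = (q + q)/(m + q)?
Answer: 720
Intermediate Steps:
Q(q, m) = 2*q/(m + q) (Q(q, m) = (2*q)/(m + q) = 2*q/(m + q))
R(d) = -4*d² (R(d) = (-4*d)*d = -4*d²)
t(T) = -10 (t(T) = -4*(-1)² - 1*6 = -4*1 - 6 = -4 - 6 = -10)
(12*t(5))*Q(-3, 4) = (12*(-10))*(2*(-3)/(4 - 3)) = -240*(-3)/1 = -240*(-3) = -120*(-6) = 720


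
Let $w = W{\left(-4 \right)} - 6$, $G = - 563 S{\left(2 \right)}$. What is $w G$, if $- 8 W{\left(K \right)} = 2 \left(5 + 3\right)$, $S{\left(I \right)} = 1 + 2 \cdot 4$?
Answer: $40536$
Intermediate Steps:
$S{\left(I \right)} = 9$ ($S{\left(I \right)} = 1 + 8 = 9$)
$W{\left(K \right)} = -2$ ($W{\left(K \right)} = - \frac{2 \left(5 + 3\right)}{8} = - \frac{2 \cdot 8}{8} = \left(- \frac{1}{8}\right) 16 = -2$)
$G = -5067$ ($G = \left(-563\right) 9 = -5067$)
$w = -8$ ($w = -2 - 6 = -8$)
$w G = \left(-8\right) \left(-5067\right) = 40536$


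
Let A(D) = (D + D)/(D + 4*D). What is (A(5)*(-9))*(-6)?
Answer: 108/5 ≈ 21.600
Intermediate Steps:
A(D) = ⅖ (A(D) = (2*D)/((5*D)) = (2*D)*(1/(5*D)) = ⅖)
(A(5)*(-9))*(-6) = ((⅖)*(-9))*(-6) = -18/5*(-6) = 108/5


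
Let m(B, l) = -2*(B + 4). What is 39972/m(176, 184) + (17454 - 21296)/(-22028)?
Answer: -9157501/82605 ≈ -110.86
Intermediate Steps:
m(B, l) = -8 - 2*B (m(B, l) = -2*(4 + B) = -8 - 2*B)
39972/m(176, 184) + (17454 - 21296)/(-22028) = 39972/(-8 - 2*176) + (17454 - 21296)/(-22028) = 39972/(-8 - 352) - 3842*(-1/22028) = 39972/(-360) + 1921/11014 = 39972*(-1/360) + 1921/11014 = -3331/30 + 1921/11014 = -9157501/82605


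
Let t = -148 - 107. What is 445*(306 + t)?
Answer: 22695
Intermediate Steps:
t = -255
445*(306 + t) = 445*(306 - 255) = 445*51 = 22695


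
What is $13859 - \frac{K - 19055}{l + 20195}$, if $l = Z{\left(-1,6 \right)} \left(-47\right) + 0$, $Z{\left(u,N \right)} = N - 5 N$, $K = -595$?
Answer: $\frac{295535107}{21323} \approx 13860.0$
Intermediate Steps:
$Z{\left(u,N \right)} = - 4 N$
$l = 1128$ ($l = \left(-4\right) 6 \left(-47\right) + 0 = \left(-24\right) \left(-47\right) + 0 = 1128 + 0 = 1128$)
$13859 - \frac{K - 19055}{l + 20195} = 13859 - \frac{-595 - 19055}{1128 + 20195} = 13859 - - \frac{19650}{21323} = 13859 + \frac{19650}{21323} = \frac{295535107}{21323}$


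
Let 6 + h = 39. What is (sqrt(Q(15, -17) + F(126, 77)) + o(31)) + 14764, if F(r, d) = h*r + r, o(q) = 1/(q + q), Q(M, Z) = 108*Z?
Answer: 915369/62 + 12*sqrt(17) ≈ 14814.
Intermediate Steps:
h = 33 (h = -6 + 39 = 33)
o(q) = 1/(2*q)
F(r, d) = 34*r (F(r, d) = 33*r + r = 34*r)
(sqrt(Q(15, -17) + F(126, 77)) + o(31)) + 14764 = (sqrt(108*(-17) + 34*126) + (1/2)/31) + 14764 = (sqrt(-1836 + 4284) + (1/2)*(1/31)) + 14764 = (sqrt(2448) + 1/62) + 14764 = (12*sqrt(17) + 1/62) + 14764 = (1/62 + 12*sqrt(17)) + 14764 = 915369/62 + 12*sqrt(17)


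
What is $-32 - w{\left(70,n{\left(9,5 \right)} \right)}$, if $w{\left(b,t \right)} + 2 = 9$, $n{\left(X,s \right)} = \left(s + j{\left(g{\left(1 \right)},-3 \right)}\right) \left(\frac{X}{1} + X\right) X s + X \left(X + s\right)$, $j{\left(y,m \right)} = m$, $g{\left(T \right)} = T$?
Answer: $-39$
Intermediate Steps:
$n{\left(X,s \right)} = X \left(X + s\right) + 2 s X^{2} \left(-3 + s\right)$ ($n{\left(X,s \right)} = \left(s - 3\right) \left(\frac{X}{1} + X\right) X s + X \left(X + s\right) = \left(-3 + s\right) \left(X 1 + X\right) X s + X \left(X + s\right) = \left(-3 + s\right) \left(X + X\right) X s + X \left(X + s\right) = \left(-3 + s\right) 2 X X s + X \left(X + s\right) = 2 X \left(-3 + s\right) X s + X \left(X + s\right) = 2 X^{2} \left(-3 + s\right) s + X \left(X + s\right) = 2 s X^{2} \left(-3 + s\right) + X \left(X + s\right) = X \left(X + s\right) + 2 s X^{2} \left(-3 + s\right)$)
$w{\left(b,t \right)} = 7$ ($w{\left(b,t \right)} = -2 + 9 = 7$)
$-32 - w{\left(70,n{\left(9,5 \right)} \right)} = -32 - 7 = -39$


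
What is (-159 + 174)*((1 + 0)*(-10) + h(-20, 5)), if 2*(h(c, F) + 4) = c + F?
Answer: -645/2 ≈ -322.50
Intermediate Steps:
h(c, F) = -4 + F/2 + c/2 (h(c, F) = -4 + (c + F)/2 = -4 + (F + c)/2 = -4 + (F/2 + c/2) = -4 + F/2 + c/2)
(-159 + 174)*((1 + 0)*(-10) + h(-20, 5)) = (-159 + 174)*((1 + 0)*(-10) + (-4 + (½)*5 + (½)*(-20))) = 15*(1*(-10) + (-4 + 5/2 - 10)) = 15*(-10 - 23/2) = 15*(-43/2) = -645/2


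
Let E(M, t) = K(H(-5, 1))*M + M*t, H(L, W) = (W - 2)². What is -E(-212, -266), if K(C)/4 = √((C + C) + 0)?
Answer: -56392 + 848*√2 ≈ -55193.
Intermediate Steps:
H(L, W) = (-2 + W)²
K(C) = 4*√2*√C (K(C) = 4*√((C + C) + 0) = 4*√(2*C + 0) = 4*√(2*C) = 4*(√2*√C) = 4*√2*√C)
E(M, t) = M*t + 4*M*√2 (E(M, t) = (4*√2*√((-2 + 1)²))*M + M*t = (4*√2*√((-1)²))*M + M*t = (4*√2*√1)*M + M*t = (4*√2*1)*M + M*t = (4*√2)*M + M*t = 4*M*√2 + M*t = M*t + 4*M*√2)
-E(-212, -266) = -(-212)*(-266 + 4*√2) = -(56392 - 848*√2) = -56392 + 848*√2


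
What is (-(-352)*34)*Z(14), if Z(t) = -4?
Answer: -47872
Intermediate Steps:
(-(-352)*34)*Z(14) = -(-352)*34*(-4) = -88*(-136)*(-4) = 11968*(-4) = -47872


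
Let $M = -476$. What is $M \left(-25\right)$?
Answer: $11900$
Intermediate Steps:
$M \left(-25\right) = \left(-476\right) \left(-25\right) = 11900$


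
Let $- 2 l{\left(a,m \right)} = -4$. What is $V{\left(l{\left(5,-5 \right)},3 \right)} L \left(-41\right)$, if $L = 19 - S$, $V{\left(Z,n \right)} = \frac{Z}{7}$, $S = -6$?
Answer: $- \frac{2050}{7} \approx -292.86$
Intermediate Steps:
$l{\left(a,m \right)} = 2$ ($l{\left(a,m \right)} = \left(- \frac{1}{2}\right) \left(-4\right) = 2$)
$V{\left(Z,n \right)} = \frac{Z}{7}$ ($V{\left(Z,n \right)} = Z \frac{1}{7} = \frac{Z}{7}$)
$L = 25$ ($L = 19 - -6 = 19 + 6 = 25$)
$V{\left(l{\left(5,-5 \right)},3 \right)} L \left(-41\right) = \frac{1}{7} \cdot 2 \cdot 25 \left(-41\right) = \frac{2}{7} \cdot 25 \left(-41\right) = \frac{50}{7} \left(-41\right) = - \frac{2050}{7}$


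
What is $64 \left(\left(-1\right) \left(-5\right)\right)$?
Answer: $320$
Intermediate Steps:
$64 \left(\left(-1\right) \left(-5\right)\right) = 64 \cdot 5 = 320$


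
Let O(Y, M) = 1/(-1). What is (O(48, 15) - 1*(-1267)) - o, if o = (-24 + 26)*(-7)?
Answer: 1280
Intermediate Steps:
O(Y, M) = -1
o = -14 (o = 2*(-7) = -14)
(O(48, 15) - 1*(-1267)) - o = (-1 - 1*(-1267)) - 1*(-14) = (-1 + 1267) + 14 = 1266 + 14 = 1280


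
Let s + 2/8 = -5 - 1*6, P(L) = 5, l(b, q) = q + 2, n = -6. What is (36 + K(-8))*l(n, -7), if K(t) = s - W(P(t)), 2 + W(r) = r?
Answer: -435/4 ≈ -108.75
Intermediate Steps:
l(b, q) = 2 + q
W(r) = -2 + r
s = -45/4 (s = -¼ + (-5 - 1*6) = -¼ + (-5 - 6) = -¼ - 11 = -45/4 ≈ -11.250)
K(t) = -57/4 (K(t) = -45/4 - (-2 + 5) = -45/4 - 1*3 = -45/4 - 3 = -57/4)
(36 + K(-8))*l(n, -7) = (36 - 57/4)*(2 - 7) = (87/4)*(-5) = -435/4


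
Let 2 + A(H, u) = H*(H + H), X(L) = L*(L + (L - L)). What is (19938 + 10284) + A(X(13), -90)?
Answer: 87342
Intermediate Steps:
X(L) = L**2 (X(L) = L*(L + 0) = L*L = L**2)
A(H, u) = -2 + 2*H**2 (A(H, u) = -2 + H*(H + H) = -2 + H*(2*H) = -2 + 2*H**2)
(19938 + 10284) + A(X(13), -90) = (19938 + 10284) + (-2 + 2*(13**2)**2) = 30222 + (-2 + 2*169**2) = 30222 + (-2 + 2*28561) = 30222 + (-2 + 57122) = 30222 + 57120 = 87342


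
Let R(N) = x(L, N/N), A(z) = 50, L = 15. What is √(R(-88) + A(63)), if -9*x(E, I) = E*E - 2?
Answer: √227/3 ≈ 5.0222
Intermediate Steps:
x(E, I) = 2/9 - E²/9 (x(E, I) = -(E*E - 2)/9 = -(E² - 2)/9 = -(-2 + E²)/9 = 2/9 - E²/9)
R(N) = -223/9 (R(N) = 2/9 - ⅑*15² = 2/9 - ⅑*225 = 2/9 - 25 = -223/9)
√(R(-88) + A(63)) = √(-223/9 + 50) = √(227/9) = √227/3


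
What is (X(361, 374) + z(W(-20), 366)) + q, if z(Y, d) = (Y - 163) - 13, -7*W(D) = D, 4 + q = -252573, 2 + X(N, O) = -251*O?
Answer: -2426383/7 ≈ -3.4663e+5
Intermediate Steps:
X(N, O) = -2 - 251*O
q = -252577 (q = -4 - 252573 = -252577)
W(D) = -D/7
z(Y, d) = -176 + Y (z(Y, d) = (-163 + Y) - 13 = -176 + Y)
(X(361, 374) + z(W(-20), 366)) + q = ((-2 - 251*374) + (-176 - 1/7*(-20))) - 252577 = ((-2 - 93874) + (-176 + 20/7)) - 252577 = (-93876 - 1212/7) - 252577 = -658344/7 - 252577 = -2426383/7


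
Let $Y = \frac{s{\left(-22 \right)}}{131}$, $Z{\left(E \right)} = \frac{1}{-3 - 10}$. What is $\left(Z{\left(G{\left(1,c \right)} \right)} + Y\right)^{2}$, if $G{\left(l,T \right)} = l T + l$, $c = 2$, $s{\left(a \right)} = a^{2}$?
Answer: $\frac{37957921}{2900209} \approx 13.088$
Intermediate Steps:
$G{\left(l,T \right)} = l + T l$ ($G{\left(l,T \right)} = T l + l = l + T l$)
$Z{\left(E \right)} = - \frac{1}{13}$ ($Z{\left(E \right)} = \frac{1}{-13} = - \frac{1}{13}$)
$Y = \frac{484}{131}$ ($Y = \frac{\left(-22\right)^{2}}{131} = 484 \cdot \frac{1}{131} = \frac{484}{131} \approx 3.6947$)
$\left(Z{\left(G{\left(1,c \right)} \right)} + Y\right)^{2} = \left(- \frac{1}{13} + \frac{484}{131}\right)^{2} = \left(\frac{6161}{1703}\right)^{2} = \frac{37957921}{2900209}$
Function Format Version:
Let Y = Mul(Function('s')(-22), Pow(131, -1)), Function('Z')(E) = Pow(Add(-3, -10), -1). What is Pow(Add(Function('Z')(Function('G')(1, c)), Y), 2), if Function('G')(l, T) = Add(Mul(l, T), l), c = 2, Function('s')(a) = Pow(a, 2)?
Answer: Rational(37957921, 2900209) ≈ 13.088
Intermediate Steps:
Function('G')(l, T) = Add(l, Mul(T, l)) (Function('G')(l, T) = Add(Mul(T, l), l) = Add(l, Mul(T, l)))
Function('Z')(E) = Rational(-1, 13) (Function('Z')(E) = Pow(-13, -1) = Rational(-1, 13))
Y = Rational(484, 131) (Y = Mul(Pow(-22, 2), Pow(131, -1)) = Mul(484, Rational(1, 131)) = Rational(484, 131) ≈ 3.6947)
Pow(Add(Function('Z')(Function('G')(1, c)), Y), 2) = Pow(Add(Rational(-1, 13), Rational(484, 131)), 2) = Pow(Rational(6161, 1703), 2) = Rational(37957921, 2900209)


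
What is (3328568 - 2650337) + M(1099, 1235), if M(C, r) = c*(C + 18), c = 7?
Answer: 686050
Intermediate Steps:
M(C, r) = 126 + 7*C (M(C, r) = 7*(C + 18) = 7*(18 + C) = 126 + 7*C)
(3328568 - 2650337) + M(1099, 1235) = (3328568 - 2650337) + (126 + 7*1099) = 678231 + (126 + 7693) = 678231 + 7819 = 686050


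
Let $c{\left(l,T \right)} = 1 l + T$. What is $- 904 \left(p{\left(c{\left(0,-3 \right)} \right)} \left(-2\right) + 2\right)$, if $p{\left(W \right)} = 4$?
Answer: $5424$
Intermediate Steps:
$c{\left(l,T \right)} = T + l$ ($c{\left(l,T \right)} = l + T = T + l$)
$- 904 \left(p{\left(c{\left(0,-3 \right)} \right)} \left(-2\right) + 2\right) = - 904 \left(4 \left(-2\right) + 2\right) = - 904 \left(-8 + 2\right) = \left(-904\right) \left(-6\right) = 5424$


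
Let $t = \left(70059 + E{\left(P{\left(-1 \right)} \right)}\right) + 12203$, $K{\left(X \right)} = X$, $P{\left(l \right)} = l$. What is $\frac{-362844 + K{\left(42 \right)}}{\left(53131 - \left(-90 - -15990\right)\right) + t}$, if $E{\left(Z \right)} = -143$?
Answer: $- \frac{16491}{5425} \approx -3.0398$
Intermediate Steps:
$t = 82119$ ($t = \left(70059 - 143\right) + 12203 = 69916 + 12203 = 82119$)
$\frac{-362844 + K{\left(42 \right)}}{\left(53131 - \left(-90 - -15990\right)\right) + t} = \frac{-362844 + 42}{\left(53131 - \left(-90 - -15990\right)\right) + 82119} = - \frac{362802}{\left(53131 - \left(-90 + 15990\right)\right) + 82119} = - \frac{362802}{\left(53131 - 15900\right) + 82119} = - \frac{362802}{37231 + 82119} = - \frac{362802}{119350} = \left(-362802\right) \frac{1}{119350} = - \frac{16491}{5425}$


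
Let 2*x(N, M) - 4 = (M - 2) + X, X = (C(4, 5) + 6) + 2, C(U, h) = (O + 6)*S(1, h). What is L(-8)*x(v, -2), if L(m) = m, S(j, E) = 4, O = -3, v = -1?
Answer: -80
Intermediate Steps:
C(U, h) = 12 (C(U, h) = (-3 + 6)*4 = 3*4 = 12)
X = 20 (X = (12 + 6) + 2 = 18 + 2 = 20)
x(N, M) = 11 + M/2 (x(N, M) = 2 + ((M - 2) + 20)/2 = 2 + ((-2 + M) + 20)/2 = 2 + (18 + M)/2 = 2 + (9 + M/2) = 11 + M/2)
L(-8)*x(v, -2) = -8*(11 + (1/2)*(-2)) = -8*(11 - 1) = -8*10 = -80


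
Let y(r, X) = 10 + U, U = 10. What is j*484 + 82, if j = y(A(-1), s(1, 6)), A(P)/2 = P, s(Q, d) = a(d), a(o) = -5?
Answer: 9762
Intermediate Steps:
s(Q, d) = -5
A(P) = 2*P
y(r, X) = 20 (y(r, X) = 10 + 10 = 20)
j = 20
j*484 + 82 = 20*484 + 82 = 9680 + 82 = 9762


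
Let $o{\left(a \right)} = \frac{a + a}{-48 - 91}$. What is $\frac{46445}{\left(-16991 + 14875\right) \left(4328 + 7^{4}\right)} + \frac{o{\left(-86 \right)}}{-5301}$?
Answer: $- \frac{12223840121}{3497176419732} \approx -0.0034953$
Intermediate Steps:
$o{\left(a \right)} = - \frac{2 a}{139}$ ($o{\left(a \right)} = \frac{2 a}{-139} = 2 a \left(- \frac{1}{139}\right) = - \frac{2 a}{139}$)
$\frac{46445}{\left(-16991 + 14875\right) \left(4328 + 7^{4}\right)} + \frac{o{\left(-86 \right)}}{-5301} = \frac{46445}{\left(-16991 + 14875\right) \left(4328 + 7^{4}\right)} + \frac{\left(- \frac{2}{139}\right) \left(-86\right)}{-5301} = \frac{46445}{\left(-2116\right) \left(4328 + 2401\right)} + \frac{172}{139} \left(- \frac{1}{5301}\right) = \frac{46445}{\left(-2116\right) 6729} - \frac{172}{736839} = \frac{46445}{-14238564} - \frac{172}{736839} = 46445 \left(- \frac{1}{14238564}\right) - \frac{172}{736839} = - \frac{46445}{14238564} - \frac{172}{736839} = - \frac{12223840121}{3497176419732}$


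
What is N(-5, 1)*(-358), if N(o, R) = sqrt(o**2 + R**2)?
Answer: -358*sqrt(26) ≈ -1825.4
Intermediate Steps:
N(o, R) = sqrt(R**2 + o**2)
N(-5, 1)*(-358) = sqrt(1**2 + (-5)**2)*(-358) = sqrt(1 + 25)*(-358) = sqrt(26)*(-358) = -358*sqrt(26)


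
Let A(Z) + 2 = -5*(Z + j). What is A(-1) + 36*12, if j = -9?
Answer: 480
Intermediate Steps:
A(Z) = 43 - 5*Z (A(Z) = -2 - 5*(Z - 9) = -2 - 5*(-9 + Z) = -2 + (45 - 5*Z) = 43 - 5*Z)
A(-1) + 36*12 = (43 - 5*(-1)) + 36*12 = (43 + 5) + 432 = 48 + 432 = 480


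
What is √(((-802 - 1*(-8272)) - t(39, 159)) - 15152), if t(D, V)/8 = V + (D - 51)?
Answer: I*√8858 ≈ 94.117*I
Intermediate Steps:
t(D, V) = -408 + 8*D + 8*V (t(D, V) = 8*(V + (D - 51)) = 8*(V + (-51 + D)) = 8*(-51 + D + V) = -408 + 8*D + 8*V)
√(((-802 - 1*(-8272)) - t(39, 159)) - 15152) = √(((-802 - 1*(-8272)) - (-408 + 8*39 + 8*159)) - 15152) = √(((-802 + 8272) - (-408 + 312 + 1272)) - 15152) = √((7470 - 1*1176) - 15152) = √((7470 - 1176) - 15152) = √(6294 - 15152) = √(-8858) = I*√8858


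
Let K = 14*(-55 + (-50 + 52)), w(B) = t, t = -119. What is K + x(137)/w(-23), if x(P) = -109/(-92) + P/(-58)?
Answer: -235575923/317492 ≈ -741.99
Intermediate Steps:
w(B) = -119
x(P) = 109/92 - P/58 (x(P) = -109*(-1/92) + P*(-1/58) = 109/92 - P/58)
K = -742 (K = 14*(-55 + 2) = 14*(-53) = -742)
K + x(137)/w(-23) = -742 + (109/92 - 1/58*137)/(-119) = -742 + (109/92 - 137/58)*(-1/119) = -742 - 3141/2668*(-1/119) = -742 + 3141/317492 = -235575923/317492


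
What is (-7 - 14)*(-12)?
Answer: 252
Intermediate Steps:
(-7 - 14)*(-12) = -21*(-12) = 252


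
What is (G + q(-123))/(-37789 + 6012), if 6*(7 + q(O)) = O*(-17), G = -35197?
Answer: 69711/63554 ≈ 1.0969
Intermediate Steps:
q(O) = -7 - 17*O/6 (q(O) = -7 + (O*(-17))/6 = -7 + (-17*O)/6 = -7 - 17*O/6)
(G + q(-123))/(-37789 + 6012) = (-35197 + (-7 - 17/6*(-123)))/(-37789 + 6012) = (-35197 + (-7 + 697/2))/(-31777) = (-35197 + 683/2)*(-1/31777) = -69711/2*(-1/31777) = 69711/63554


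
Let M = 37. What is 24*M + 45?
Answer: 933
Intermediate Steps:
24*M + 45 = 24*37 + 45 = 888 + 45 = 933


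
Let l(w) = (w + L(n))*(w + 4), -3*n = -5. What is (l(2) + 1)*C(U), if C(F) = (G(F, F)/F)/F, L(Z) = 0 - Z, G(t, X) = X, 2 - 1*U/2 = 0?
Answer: 3/4 ≈ 0.75000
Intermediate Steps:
U = 4 (U = 4 - 2*0 = 4 + 0 = 4)
n = 5/3 (n = -1/3*(-5) = 5/3 ≈ 1.6667)
L(Z) = -Z
l(w) = (4 + w)*(-5/3 + w) (l(w) = (w - 1*5/3)*(w + 4) = (w - 5/3)*(4 + w) = (-5/3 + w)*(4 + w) = (4 + w)*(-5/3 + w))
C(F) = 1/F (C(F) = (F/F)/F = 1/F)
(l(2) + 1)*C(U) = ((-20/3 + 2**2 + (7/3)*2) + 1)/4 = ((-20/3 + 4 + 14/3) + 1)*(1/4) = (2 + 1)*(1/4) = 3*(1/4) = 3/4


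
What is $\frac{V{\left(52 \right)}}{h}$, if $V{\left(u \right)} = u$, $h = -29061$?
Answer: $- \frac{52}{29061} \approx -0.0017893$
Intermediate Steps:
$\frac{V{\left(52 \right)}}{h} = \frac{52}{-29061} = 52 \left(- \frac{1}{29061}\right) = - \frac{52}{29061}$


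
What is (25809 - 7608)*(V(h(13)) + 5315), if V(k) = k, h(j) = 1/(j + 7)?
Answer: 1934784501/20 ≈ 9.6739e+7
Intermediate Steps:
h(j) = 1/(7 + j)
(25809 - 7608)*(V(h(13)) + 5315) = (25809 - 7608)*(1/(7 + 13) + 5315) = 18201*(1/20 + 5315) = 18201*(106301/20) = 1934784501/20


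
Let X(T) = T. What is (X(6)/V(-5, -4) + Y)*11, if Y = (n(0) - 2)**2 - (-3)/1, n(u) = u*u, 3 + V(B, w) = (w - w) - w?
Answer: 143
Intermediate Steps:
V(B, w) = -3 - w (V(B, w) = -3 + ((w - w) - w) = -3 + (0 - w) = -3 - w)
n(u) = u**2
Y = 7 (Y = (0**2 - 2)**2 - (-3)/1 = (0 - 2)**2 - (-3) = (-2)**2 - 1*(-3) = 4 + 3 = 7)
(X(6)/V(-5, -4) + Y)*11 = (6/(-3 - 1*(-4)) + 7)*11 = (6/(-3 + 4) + 7)*11 = (6/1 + 7)*11 = (6*1 + 7)*11 = (6 + 7)*11 = 13*11 = 143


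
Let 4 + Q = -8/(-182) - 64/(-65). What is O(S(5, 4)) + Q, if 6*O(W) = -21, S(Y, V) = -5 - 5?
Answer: -453/70 ≈ -6.4714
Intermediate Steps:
S(Y, V) = -10
O(W) = -7/2 (O(W) = (⅙)*(-21) = -7/2)
Q = -104/35 (Q = -4 + (-8/(-182) - 64/(-65)) = -4 + (-8*(-1/182) - 64*(-1/65)) = -4 + (4/91 + 64/65) = -4 + 36/35 = -104/35 ≈ -2.9714)
O(S(5, 4)) + Q = -7/2 - 104/35 = -453/70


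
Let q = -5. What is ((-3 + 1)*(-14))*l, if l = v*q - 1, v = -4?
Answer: 532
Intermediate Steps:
l = 19 (l = -4*(-5) - 1 = 20 - 1 = 19)
((-3 + 1)*(-14))*l = ((-3 + 1)*(-14))*19 = -2*(-14)*19 = 28*19 = 532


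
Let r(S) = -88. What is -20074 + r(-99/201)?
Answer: -20162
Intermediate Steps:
-20074 + r(-99/201) = -20074 - 88 = -20162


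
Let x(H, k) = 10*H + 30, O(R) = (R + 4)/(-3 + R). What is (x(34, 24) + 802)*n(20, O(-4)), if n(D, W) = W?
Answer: 0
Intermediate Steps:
O(R) = (4 + R)/(-3 + R)
x(H, k) = 30 + 10*H
(x(34, 24) + 802)*n(20, O(-4)) = ((30 + 10*34) + 802)*((4 - 4)/(-3 - 4)) = ((30 + 340) + 802)*(0/(-7)) = (370 + 802)*(-⅐*0) = 1172*0 = 0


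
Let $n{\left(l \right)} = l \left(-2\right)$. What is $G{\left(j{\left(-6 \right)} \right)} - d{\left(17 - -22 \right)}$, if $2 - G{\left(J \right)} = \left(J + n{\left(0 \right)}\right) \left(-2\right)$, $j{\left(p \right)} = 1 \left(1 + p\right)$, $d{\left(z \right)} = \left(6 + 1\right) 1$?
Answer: $-15$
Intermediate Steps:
$n{\left(l \right)} = - 2 l$
$d{\left(z \right)} = 7$ ($d{\left(z \right)} = 7 \cdot 1 = 7$)
$j{\left(p \right)} = 1 + p$
$G{\left(J \right)} = 2 + 2 J$ ($G{\left(J \right)} = 2 - \left(J - 0\right) \left(-2\right) = 2 - \left(J + 0\right) \left(-2\right) = 2 - J \left(-2\right) = 2 - - 2 J = 2 + 2 J$)
$G{\left(j{\left(-6 \right)} \right)} - d{\left(17 - -22 \right)} = \left(2 + 2 \left(1 - 6\right)\right) - 7 = \left(2 + 2 \left(-5\right)\right) - 7 = \left(2 - 10\right) - 7 = -8 - 7 = -15$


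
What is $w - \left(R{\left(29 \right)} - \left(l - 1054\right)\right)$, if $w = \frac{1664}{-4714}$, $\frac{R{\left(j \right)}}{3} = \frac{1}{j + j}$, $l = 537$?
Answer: $- \frac{70732329}{136706} \approx -517.4$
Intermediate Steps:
$R{\left(j \right)} = \frac{3}{2 j}$ ($R{\left(j \right)} = \frac{3}{j + j} = \frac{3}{2 j}$)
$w = - \frac{832}{2357}$ ($w = 1664 \left(- \frac{1}{4714}\right) = - \frac{832}{2357} \approx -0.35299$)
$w - \left(R{\left(29 \right)} - \left(l - 1054\right)\right) = - \frac{832}{2357} - \left(\frac{3}{2 \cdot 29} - \left(537 - 1054\right)\right) = - \frac{832}{2357} - \left(\frac{3}{2} \cdot \frac{1}{29} - -517\right) = - \frac{832}{2357} - \left(\frac{3}{58} + 517\right) = - \frac{832}{2357} - \frac{29989}{58} = - \frac{70732329}{136706}$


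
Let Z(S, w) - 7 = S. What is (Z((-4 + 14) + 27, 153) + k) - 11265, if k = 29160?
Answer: 17939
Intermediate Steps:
Z(S, w) = 7 + S
(Z((-4 + 14) + 27, 153) + k) - 11265 = ((7 + ((-4 + 14) + 27)) + 29160) - 11265 = ((7 + (10 + 27)) + 29160) - 11265 = ((7 + 37) + 29160) - 11265 = (44 + 29160) - 11265 = 29204 - 11265 = 17939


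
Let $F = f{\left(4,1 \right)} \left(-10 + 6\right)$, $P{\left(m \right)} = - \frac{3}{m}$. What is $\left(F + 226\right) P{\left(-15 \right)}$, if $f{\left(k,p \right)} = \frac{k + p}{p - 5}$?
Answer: $\frac{231}{5} \approx 46.2$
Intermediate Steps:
$f{\left(k,p \right)} = \frac{k + p}{-5 + p}$
$F = 5$ ($F = \frac{4 + 1}{-5 + 1} \left(-10 + 6\right) = \frac{1}{-4} \cdot 5 \left(-4\right) = \left(- \frac{1}{4}\right) 5 \left(-4\right) = \left(- \frac{5}{4}\right) \left(-4\right) = 5$)
$\left(F + 226\right) P{\left(-15 \right)} = \left(5 + 226\right) \left(- \frac{3}{-15}\right) = 231 \left(\left(-3\right) \left(- \frac{1}{15}\right)\right) = 231 \cdot \frac{1}{5} = \frac{231}{5}$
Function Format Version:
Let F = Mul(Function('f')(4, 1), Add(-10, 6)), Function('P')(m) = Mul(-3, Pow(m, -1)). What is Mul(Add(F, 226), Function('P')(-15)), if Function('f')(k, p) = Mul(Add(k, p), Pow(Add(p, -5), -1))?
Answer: Rational(231, 5) ≈ 46.200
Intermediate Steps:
Function('f')(k, p) = Mul(Pow(Add(-5, p), -1), Add(k, p)) (Function('f')(k, p) = Mul(Add(k, p), Pow(Add(-5, p), -1)) = Mul(Pow(Add(-5, p), -1), Add(k, p)))
F = 5 (F = Mul(Mul(Pow(Add(-5, 1), -1), Add(4, 1)), Add(-10, 6)) = Mul(Mul(Pow(-4, -1), 5), -4) = Mul(Mul(Rational(-1, 4), 5), -4) = Mul(Rational(-5, 4), -4) = 5)
Mul(Add(F, 226), Function('P')(-15)) = Mul(Add(5, 226), Mul(-3, Pow(-15, -1))) = Mul(231, Mul(-3, Rational(-1, 15))) = Mul(231, Rational(1, 5)) = Rational(231, 5)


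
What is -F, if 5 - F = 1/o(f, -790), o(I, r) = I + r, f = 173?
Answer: -3086/617 ≈ -5.0016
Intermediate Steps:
F = 3086/617 (F = 5 - 1/(173 - 790) = 5 - 1/(-617) = 5 - 1*(-1/617) = 5 + 1/617 = 3086/617 ≈ 5.0016)
-F = -1*3086/617 = -3086/617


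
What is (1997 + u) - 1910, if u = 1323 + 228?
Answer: 1638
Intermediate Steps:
u = 1551
(1997 + u) - 1910 = (1997 + 1551) - 1910 = 3548 - 1910 = 1638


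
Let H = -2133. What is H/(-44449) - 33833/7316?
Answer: -1488237989/325188884 ≈ -4.5765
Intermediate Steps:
H/(-44449) - 33833/7316 = -2133/(-44449) - 33833/7316 = -2133*(-1/44449) - 33833*1/7316 = 2133/44449 - 33833/7316 = -1488237989/325188884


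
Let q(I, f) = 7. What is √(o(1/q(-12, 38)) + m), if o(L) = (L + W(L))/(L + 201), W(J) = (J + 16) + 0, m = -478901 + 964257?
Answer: √3758597491/88 ≈ 696.67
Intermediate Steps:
m = 485356
W(J) = 16 + J (W(J) = (16 + J) + 0 = 16 + J)
o(L) = (16 + 2*L)/(201 + L) (o(L) = (L + (16 + L))/(L + 201) = (16 + 2*L)/(201 + L))
√(o(1/q(-12, 38)) + m) = √(2*(8 + 1/7)/(201 + 1/7) + 485356) = √(2*(8 + ⅐)/(201 + ⅐) + 485356) = √(2*(57/7)/(1408/7) + 485356) = √(2*(7/1408)*(57/7) + 485356) = √(57/704 + 485356) = √(341690681/704) = √3758597491/88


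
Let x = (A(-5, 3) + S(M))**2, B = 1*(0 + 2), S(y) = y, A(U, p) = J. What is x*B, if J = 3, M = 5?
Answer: 128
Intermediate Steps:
A(U, p) = 3
B = 2 (B = 1*2 = 2)
x = 64 (x = (3 + 5)**2 = 8**2 = 64)
x*B = 64*2 = 128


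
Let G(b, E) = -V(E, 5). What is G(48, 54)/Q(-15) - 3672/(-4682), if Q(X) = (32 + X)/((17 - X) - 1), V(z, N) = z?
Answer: -3887622/39797 ≈ -97.686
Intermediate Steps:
G(b, E) = -E
Q(X) = (32 + X)/(16 - X)
G(48, 54)/Q(-15) - 3672/(-4682) = (-1*54)/(((-32 - 1*(-15))/(-16 - 15))) - 3672/(-4682) = -54*(-31/(-32 + 15)) - 3672*(-1/4682) = -54/((-1/31*(-17))) + 1836/2341 = -54/17/31 + 1836/2341 = -54*31/17 + 1836/2341 = -1674/17 + 1836/2341 = -3887622/39797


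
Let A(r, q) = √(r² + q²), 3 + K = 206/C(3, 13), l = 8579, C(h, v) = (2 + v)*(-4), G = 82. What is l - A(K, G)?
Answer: 8579 - √6088849/30 ≈ 8496.8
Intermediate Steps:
C(h, v) = -8 - 4*v
K = -193/30 (K = -3 + 206/(-8 - 4*13) = -3 + 206/(-8 - 52) = -3 + 206/(-60) = -3 + 206*(-1/60) = -3 - 103/30 = -193/30 ≈ -6.4333)
A(r, q) = √(q² + r²)
l - A(K, G) = 8579 - √(82² + (-193/30)²) = 8579 - √(6724 + 37249/900) = 8579 - √(6088849/900) = 8579 - √6088849/30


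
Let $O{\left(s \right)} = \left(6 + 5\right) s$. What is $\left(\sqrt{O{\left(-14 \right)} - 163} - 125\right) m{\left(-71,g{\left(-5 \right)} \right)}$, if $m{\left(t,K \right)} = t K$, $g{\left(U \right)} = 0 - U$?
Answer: $44375 - 355 i \sqrt{317} \approx 44375.0 - 6320.6 i$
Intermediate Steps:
$g{\left(U \right)} = - U$
$O{\left(s \right)} = 11 s$
$m{\left(t,K \right)} = K t$
$\left(\sqrt{O{\left(-14 \right)} - 163} - 125\right) m{\left(-71,g{\left(-5 \right)} \right)} = \left(\sqrt{11 \left(-14\right) - 163} - 125\right) \left(-1\right) \left(-5\right) \left(-71\right) = \left(\sqrt{-154 - 163} - 125\right) 5 \left(-71\right) = \left(\sqrt{-317} - 125\right) \left(-355\right) = \left(i \sqrt{317} - 125\right) \left(-355\right) = \left(-125 + i \sqrt{317}\right) \left(-355\right) = 44375 - 355 i \sqrt{317}$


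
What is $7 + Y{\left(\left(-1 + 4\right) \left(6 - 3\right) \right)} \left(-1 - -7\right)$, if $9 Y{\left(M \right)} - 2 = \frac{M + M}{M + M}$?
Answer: $9$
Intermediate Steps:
$Y{\left(M \right)} = \frac{1}{3}$ ($Y{\left(M \right)} = \frac{2}{9} + \frac{\left(M + M\right) \frac{1}{M + M}}{9} = \frac{2}{9} + \frac{2 M \frac{1}{2 M}}{9} = \frac{2}{9} + \frac{1}{9} \cdot 1 = \frac{2}{9} + \frac{1}{9} = \frac{1}{3}$)
$7 + Y{\left(\left(-1 + 4\right) \left(6 - 3\right) \right)} \left(-1 - -7\right) = 7 + \frac{-1 - -7}{3} = 7 + \frac{-1 + 7}{3} = 7 + \frac{1}{3} \cdot 6 = 7 + 2 = 9$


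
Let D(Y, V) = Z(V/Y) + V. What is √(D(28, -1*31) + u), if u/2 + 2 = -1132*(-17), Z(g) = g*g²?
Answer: √5908633255/392 ≈ 196.09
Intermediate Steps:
Z(g) = g³
D(Y, V) = V + V³/Y³ (D(Y, V) = (V/Y)³ + V = V³/Y³ + V = V + V³/Y³)
u = 38484 (u = -4 + 2*(-1132*(-17)) = -4 + 2*19244 = -4 + 38488 = 38484)
√(D(28, -1*31) + u) = √((-1*31 + (-1*31)³/28³) + 38484) = √((-31 + (-31)³*(1/21952)) + 38484) = √((-31 - 29791*1/21952) + 38484) = √((-31 - 29791/21952) + 38484) = √(-710303/21952 + 38484) = √(844090465/21952) = √5908633255/392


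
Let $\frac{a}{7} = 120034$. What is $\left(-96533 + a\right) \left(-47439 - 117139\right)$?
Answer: $-122397481490$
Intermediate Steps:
$a = 840238$ ($a = 7 \cdot 120034 = 840238$)
$\left(-96533 + a\right) \left(-47439 - 117139\right) = \left(-96533 + 840238\right) \left(-47439 - 117139\right) = 743705 \left(-164578\right) = -122397481490$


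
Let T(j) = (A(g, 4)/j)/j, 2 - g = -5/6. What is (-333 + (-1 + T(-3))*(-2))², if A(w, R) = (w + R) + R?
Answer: 81036004/729 ≈ 1.1116e+5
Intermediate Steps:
g = 17/6 (g = 2 - (-5)/6 = 2 - 1*(-⅚) = 2 + ⅚ = 17/6 ≈ 2.8333)
A(w, R) = w + 2*R (A(w, R) = (R + w) + R = w + 2*R)
T(j) = 65/(6*j²) (T(j) = ((17/6 + 2*4)/j)/j = ((17/6 + 8)/j)/j = (65/(6*j))/j = 65/(6*j²))
(-333 + (-1 + T(-3))*(-2))² = (-333 + (-1 + (65/6)/(-3)²)*(-2))² = (-333 + (-1 + (65/6)*(⅑))*(-2))² = (-333 + (-1 + 65/54)*(-2))² = (-333 + (11/54)*(-2))² = (-333 - 11/27)² = (-9002/27)² = 81036004/729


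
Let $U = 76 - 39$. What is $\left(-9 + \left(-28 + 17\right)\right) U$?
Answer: $-740$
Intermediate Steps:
$U = 37$
$\left(-9 + \left(-28 + 17\right)\right) U = \left(-9 + \left(-28 + 17\right)\right) 37 = \left(-9 - 11\right) 37 = \left(-20\right) 37 = -740$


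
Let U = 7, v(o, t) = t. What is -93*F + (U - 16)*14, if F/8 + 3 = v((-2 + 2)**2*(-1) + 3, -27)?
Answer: 22194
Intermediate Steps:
F = -240 (F = -24 + 8*(-27) = -24 - 216 = -240)
-93*F + (U - 16)*14 = -93*(-240) + (7 - 16)*14 = 22320 - 9*14 = 22320 - 126 = 22194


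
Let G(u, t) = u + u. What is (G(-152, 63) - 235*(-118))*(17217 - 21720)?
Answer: -123499278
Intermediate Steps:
G(u, t) = 2*u
(G(-152, 63) - 235*(-118))*(17217 - 21720) = (2*(-152) - 235*(-118))*(17217 - 21720) = (-304 + 27730)*(-4503) = 27426*(-4503) = -123499278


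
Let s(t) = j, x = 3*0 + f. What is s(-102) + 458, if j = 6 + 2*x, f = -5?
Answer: 454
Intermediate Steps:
x = -5 (x = 3*0 - 5 = 0 - 5 = -5)
j = -4 (j = 6 + 2*(-5) = 6 - 10 = -4)
s(t) = -4
s(-102) + 458 = -4 + 458 = 454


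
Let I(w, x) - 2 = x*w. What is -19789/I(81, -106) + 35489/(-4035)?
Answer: -224788961/34636440 ≈ -6.4900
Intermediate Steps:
I(w, x) = 2 + w*x (I(w, x) = 2 + x*w = 2 + w*x)
-19789/I(81, -106) + 35489/(-4035) = -19789/(2 + 81*(-106)) + 35489/(-4035) = -19789/(2 - 8586) + 35489*(-1/4035) = -19789/(-8584) - 35489/4035 = -19789*(-1/8584) - 35489/4035 = 19789/8584 - 35489/4035 = -224788961/34636440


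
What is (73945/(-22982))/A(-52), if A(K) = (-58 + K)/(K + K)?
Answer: -384514/126401 ≈ -3.0420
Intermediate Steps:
A(K) = (-58 + K)/(2*K) (A(K) = (-58 + K)/((2*K)) = (-58 + K)*(1/(2*K)) = (-58 + K)/(2*K))
(73945/(-22982))/A(-52) = (73945/(-22982))/(((½)*(-58 - 52)/(-52))) = (73945*(-1/22982))/(((½)*(-1/52)*(-110))) = -73945/(22982*55/52) = -73945/22982*52/55 = -384514/126401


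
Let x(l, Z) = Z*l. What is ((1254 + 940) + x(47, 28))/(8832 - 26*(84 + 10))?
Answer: 1755/3194 ≈ 0.54947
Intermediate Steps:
((1254 + 940) + x(47, 28))/(8832 - 26*(84 + 10)) = ((1254 + 940) + 28*47)/(8832 - 26*(84 + 10)) = (2194 + 1316)/(8832 - 26*94) = 3510/(8832 - 2444) = 3510/6388 = 3510*(1/6388) = 1755/3194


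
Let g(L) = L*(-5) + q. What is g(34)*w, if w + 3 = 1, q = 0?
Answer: 340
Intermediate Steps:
w = -2 (w = -3 + 1 = -2)
g(L) = -5*L (g(L) = L*(-5) + 0 = -5*L + 0 = -5*L)
g(34)*w = -5*34*(-2) = -170*(-2) = 340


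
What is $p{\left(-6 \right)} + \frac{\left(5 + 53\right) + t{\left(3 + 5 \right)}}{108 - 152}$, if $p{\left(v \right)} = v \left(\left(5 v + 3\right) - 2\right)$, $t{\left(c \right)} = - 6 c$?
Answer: $\frac{3823}{22} \approx 173.77$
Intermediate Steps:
$p{\left(v \right)} = v \left(1 + 5 v\right)$ ($p{\left(v \right)} = v \left(\left(3 + 5 v\right) - 2\right) = v \left(1 + 5 v\right)$)
$p{\left(-6 \right)} + \frac{\left(5 + 53\right) + t{\left(3 + 5 \right)}}{108 - 152} = - 6 \left(1 + 5 \left(-6\right)\right) + \frac{\left(5 + 53\right) - 6 \left(3 + 5\right)}{108 - 152} = - 6 \left(1 - 30\right) + \frac{58 - 48}{-44} = \left(-6\right) \left(-29\right) - \frac{58 - 48}{44} = 174 - \frac{5}{22} = \frac{3823}{22}$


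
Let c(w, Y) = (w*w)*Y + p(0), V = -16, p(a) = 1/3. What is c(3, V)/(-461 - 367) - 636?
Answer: -1579393/2484 ≈ -635.83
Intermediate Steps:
p(a) = ⅓
c(w, Y) = ⅓ + Y*w² (c(w, Y) = (w*w)*Y + ⅓ = w²*Y + ⅓ = Y*w² + ⅓ = ⅓ + Y*w²)
c(3, V)/(-461 - 367) - 636 = (⅓ - 16*3²)/(-461 - 367) - 636 = (⅓ - 16*9)/(-828) - 636 = -(⅓ - 144)/828 - 636 = -1/828*(-431/3) - 636 = 431/2484 - 636 = -1579393/2484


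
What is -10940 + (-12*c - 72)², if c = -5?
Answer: -10796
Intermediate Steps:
-10940 + (-12*c - 72)² = -10940 + (-12*(-5) - 72)² = -10940 + (60 - 72)² = -10940 + (-12)² = -10940 + 144 = -10796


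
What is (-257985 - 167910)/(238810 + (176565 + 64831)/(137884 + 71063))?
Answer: -88989482565/49898874466 ≈ -1.7834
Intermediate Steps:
(-257985 - 167910)/(238810 + (176565 + 64831)/(137884 + 71063)) = -425895/(238810 + 241396/208947) = -425895/49898874466/208947 = -425895*208947/49898874466 = -88989482565/49898874466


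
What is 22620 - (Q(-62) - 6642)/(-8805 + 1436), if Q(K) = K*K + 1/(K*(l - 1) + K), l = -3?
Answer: 31003220653/1370634 ≈ 22620.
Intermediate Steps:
Q(K) = K**2 - 1/(3*K) (Q(K) = K*K + 1/(K*(-3 - 1) + K) = K**2 + 1/(K*(-4) + K) = K**2 + 1/(-4*K + K) = K**2 + 1/(-3*K) = K**2 - 1/(3*K))
22620 - (Q(-62) - 6642)/(-8805 + 1436) = 22620 - ((-1/3 + (-62)**3)/(-62) - 6642)/(-8805 + 1436) = 22620 - (-(-1/3 - 238328)/62 - 6642)/(-7369) = 22620 - (-1/62*(-714985/3) - 6642)*(-1)/7369 = 22620 - (714985/186 - 6642)*(-1)/7369 = 22620 - (-520427)*(-1)/(186*7369) = 22620 - 1*520427/1370634 = 22620 - 520427/1370634 = 31003220653/1370634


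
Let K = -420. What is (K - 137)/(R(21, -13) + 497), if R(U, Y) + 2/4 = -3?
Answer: -1114/987 ≈ -1.1287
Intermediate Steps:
R(U, Y) = -7/2 (R(U, Y) = -½ - 3 = -7/2)
(K - 137)/(R(21, -13) + 497) = (-420 - 137)/(-7/2 + 497) = -557/987/2 = -557*2/987 = -1114/987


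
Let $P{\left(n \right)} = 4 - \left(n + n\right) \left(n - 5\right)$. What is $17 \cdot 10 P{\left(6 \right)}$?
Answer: $-1360$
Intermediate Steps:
$P{\left(n \right)} = 4 - 2 n \left(-5 + n\right)$
$17 \cdot 10 P{\left(6 \right)} = 17 \cdot 10 \left(4 - 2 \cdot 6^{2} + 10 \cdot 6\right) = 170 \left(4 - 72 + 60\right) = 170 \left(-8\right) = -1360$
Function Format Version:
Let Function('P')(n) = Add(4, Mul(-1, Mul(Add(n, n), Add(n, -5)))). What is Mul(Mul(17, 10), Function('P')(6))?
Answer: -1360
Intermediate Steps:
Function('P')(n) = Add(4, Mul(-2, n, Add(-5, n))) (Function('P')(n) = Add(4, Mul(-1, Mul(Mul(2, n), Add(-5, n)))) = Add(4, Mul(-1, Mul(2, n, Add(-5, n)))) = Add(4, Mul(-2, n, Add(-5, n))))
Mul(Mul(17, 10), Function('P')(6)) = Mul(Mul(17, 10), Add(4, Mul(-2, Pow(6, 2)), Mul(10, 6))) = Mul(170, Add(4, Mul(-2, 36), 60)) = Mul(170, Add(4, -72, 60)) = Mul(170, -8) = -1360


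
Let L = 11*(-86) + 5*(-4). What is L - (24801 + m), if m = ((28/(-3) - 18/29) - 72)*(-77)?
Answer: -2790739/87 ≈ -32077.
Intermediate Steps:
m = 549010/87 (m = ((28*(-1/3) - 18*1/29) - 72)*(-77) = ((-28/3 - 18/29) - 72)*(-77) = (-866/87 - 72)*(-77) = -7130/87*(-77) = 549010/87 ≈ 6310.5)
L = -966 (L = -946 - 20 = -966)
L - (24801 + m) = -966 - (24801 + 549010/87) = -966 - 1*2706697/87 = -966 - 2706697/87 = -2790739/87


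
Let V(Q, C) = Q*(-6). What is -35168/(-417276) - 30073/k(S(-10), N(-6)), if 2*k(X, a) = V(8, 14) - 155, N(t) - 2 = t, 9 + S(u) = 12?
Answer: 216419150/730233 ≈ 296.37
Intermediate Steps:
V(Q, C) = -6*Q
S(u) = 3 (S(u) = -9 + 12 = 3)
N(t) = 2 + t
k(X, a) = -203/2 (k(X, a) = (-6*8 - 155)/2 = (-48 - 155)/2 = (1/2)*(-203) = -203/2)
-35168/(-417276) - 30073/k(S(-10), N(-6)) = -35168/(-417276) - 30073/(-203/2) = -35168*(-1/417276) - 30073*(-2/203) = 8792/104319 + 2074/7 = 216419150/730233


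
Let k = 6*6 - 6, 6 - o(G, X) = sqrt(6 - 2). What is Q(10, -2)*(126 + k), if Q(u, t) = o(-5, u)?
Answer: 624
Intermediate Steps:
o(G, X) = 4 (o(G, X) = 6 - sqrt(6 - 2) = 6 - sqrt(4) = 6 - 1*2 = 6 - 2 = 4)
Q(u, t) = 4
k = 30 (k = 36 - 6 = 30)
Q(10, -2)*(126 + k) = 4*(126 + 30) = 4*156 = 624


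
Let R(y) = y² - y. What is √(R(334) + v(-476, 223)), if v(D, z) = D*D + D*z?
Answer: 5*√9266 ≈ 481.30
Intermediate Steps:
v(D, z) = D² + D*z
√(R(334) + v(-476, 223)) = √(334*(-1 + 334) - 476*(-476 + 223)) = √(334*333 - 476*(-253)) = √(111222 + 120428) = √231650 = 5*√9266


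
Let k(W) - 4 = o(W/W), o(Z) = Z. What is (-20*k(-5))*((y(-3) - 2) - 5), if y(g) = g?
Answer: 1000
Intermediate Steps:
k(W) = 5 (k(W) = 4 + W/W = 4 + 1 = 5)
(-20*k(-5))*((y(-3) - 2) - 5) = (-20*5)*((-3 - 2) - 5) = -100*(-5 - 5) = -100*(-10) = 1000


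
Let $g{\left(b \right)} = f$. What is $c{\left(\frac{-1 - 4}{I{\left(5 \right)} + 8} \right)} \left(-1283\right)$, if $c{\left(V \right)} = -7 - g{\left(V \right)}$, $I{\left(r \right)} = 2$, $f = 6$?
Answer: $16679$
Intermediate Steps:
$g{\left(b \right)} = 6$
$c{\left(V \right)} = -13$ ($c{\left(V \right)} = -7 - 6 = -13$)
$c{\left(\frac{-1 - 4}{I{\left(5 \right)} + 8} \right)} \left(-1283\right) = \left(-13\right) \left(-1283\right) = 16679$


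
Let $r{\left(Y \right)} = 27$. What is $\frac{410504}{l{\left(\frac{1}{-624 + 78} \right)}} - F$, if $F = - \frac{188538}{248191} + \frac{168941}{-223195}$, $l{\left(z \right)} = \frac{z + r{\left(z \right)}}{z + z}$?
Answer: $- \frac{44241333218483979}{816577551201545} \approx -54.179$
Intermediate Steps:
$l{\left(z \right)} = \frac{27 + z}{2 z}$ ($l{\left(z \right)} = \frac{z + 27}{z + z} = \frac{27 + z}{2 z}$)
$F = - \frac{84010374641}{55394990245}$ ($F = \left(-188538\right) \frac{1}{248191} + 168941 \left(- \frac{1}{223195}\right) = - \frac{188538}{248191} - \frac{168941}{223195} = - \frac{84010374641}{55394990245} \approx -1.5166$)
$\frac{410504}{l{\left(\frac{1}{-624 + 78} \right)}} - F = \frac{410504}{\frac{1}{2} \frac{1}{\frac{1}{-624 + 78}} \left(27 + \frac{1}{-624 + 78}\right)} - - \frac{84010374641}{55394990245} = \frac{410504}{\frac{1}{2} \frac{1}{\frac{1}{-546}} \left(27 + \frac{1}{-546}\right)} + \frac{84010374641}{55394990245} = \frac{410504}{\frac{1}{2} \frac{1}{- \frac{1}{546}} \left(27 - \frac{1}{546}\right)} + \frac{84010374641}{55394990245} = \frac{410504}{\frac{1}{2} \left(-546\right) \frac{14741}{546}} + \frac{84010374641}{55394990245} = \frac{410504}{- \frac{14741}{2}} + \frac{84010374641}{55394990245} = 410504 \left(- \frac{2}{14741}\right) + \frac{84010374641}{55394990245} = - \frac{821008}{14741} + \frac{84010374641}{55394990245} = - \frac{44241333218483979}{816577551201545}$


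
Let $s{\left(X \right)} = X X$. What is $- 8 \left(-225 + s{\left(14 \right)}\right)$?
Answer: $232$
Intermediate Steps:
$s{\left(X \right)} = X^{2}$
$- 8 \left(-225 + s{\left(14 \right)}\right) = - 8 \left(-225 + 14^{2}\right) = - 8 \left(-225 + 196\right) = \left(-8\right) \left(-29\right) = 232$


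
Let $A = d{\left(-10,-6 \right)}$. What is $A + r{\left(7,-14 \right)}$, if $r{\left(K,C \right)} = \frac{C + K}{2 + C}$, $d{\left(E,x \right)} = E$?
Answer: $- \frac{113}{12} \approx -9.4167$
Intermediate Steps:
$r{\left(K,C \right)} = \frac{C + K}{2 + C}$
$A = -10$
$A + r{\left(7,-14 \right)} = -10 + \frac{-14 + 7}{2 - 14} = -10 + \frac{1}{-12} \left(-7\right) = -10 - - \frac{7}{12} = -10 + \frac{7}{12} = - \frac{113}{12}$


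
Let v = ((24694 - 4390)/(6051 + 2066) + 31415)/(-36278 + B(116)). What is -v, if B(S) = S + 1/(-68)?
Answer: 17341078412/19959840989 ≈ 0.86880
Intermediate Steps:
B(S) = -1/68 + S (B(S) = S - 1/68 = -1/68 + S)
v = -17341078412/19959840989 (v = ((24694 - 4390)/(6051 + 2066) + 31415)/(-36278 + (-1/68 + 116)) = (20304/8117 + 31415)/(-36278 + 7887/68) = (20304*(1/8117) + 31415)/(-2459017/68) = (20304/8117 + 31415)*(-68/2459017) = (255015859/8117)*(-68/2459017) = -17341078412/19959840989 ≈ -0.86880)
-v = -1*(-17341078412/19959840989) = 17341078412/19959840989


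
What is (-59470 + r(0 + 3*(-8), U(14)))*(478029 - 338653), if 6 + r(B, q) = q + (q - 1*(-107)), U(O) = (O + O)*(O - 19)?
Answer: -8313639024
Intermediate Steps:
U(O) = 2*O*(-19 + O) (U(O) = (2*O)*(-19 + O) = 2*O*(-19 + O))
r(B, q) = 101 + 2*q (r(B, q) = -6 + (q + (q - 1*(-107))) = -6 + (q + (q + 107)) = -6 + (q + (107 + q)) = -6 + (107 + 2*q) = 101 + 2*q)
(-59470 + r(0 + 3*(-8), U(14)))*(478029 - 338653) = (-59470 + (101 + 2*(2*14*(-19 + 14))))*(478029 - 338653) = (-59470 + (101 + 2*(2*14*(-5))))*139376 = (-59470 + (101 + 2*(-140)))*139376 = (-59470 + (101 - 280))*139376 = (-59470 - 179)*139376 = -59649*139376 = -8313639024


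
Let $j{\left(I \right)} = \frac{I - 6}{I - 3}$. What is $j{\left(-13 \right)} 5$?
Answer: $\frac{95}{16} \approx 5.9375$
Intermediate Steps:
$j{\left(I \right)} = \frac{-6 + I}{-3 + I}$
$j{\left(-13 \right)} 5 = \frac{-6 - 13}{-3 - 13} \cdot 5 = \frac{1}{-16} \left(-19\right) 5 = \left(- \frac{1}{16}\right) \left(-19\right) 5 = \frac{19}{16} \cdot 5 = \frac{95}{16}$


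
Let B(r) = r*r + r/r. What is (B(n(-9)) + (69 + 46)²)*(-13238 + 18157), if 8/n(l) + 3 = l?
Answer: 585547922/9 ≈ 6.5061e+7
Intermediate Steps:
n(l) = 8/(-3 + l)
B(r) = 1 + r² (B(r) = r² + 1 = 1 + r²)
(B(n(-9)) + (69 + 46)²)*(-13238 + 18157) = ((1 + (8/(-3 - 9))²) + (69 + 46)²)*(-13238 + 18157) = ((1 + (8/(-12))²) + 115²)*4919 = ((1 + (8*(-1/12))²) + 13225)*4919 = ((1 + (-⅔)²) + 13225)*4919 = ((1 + 4/9) + 13225)*4919 = (13/9 + 13225)*4919 = (119038/9)*4919 = 585547922/9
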